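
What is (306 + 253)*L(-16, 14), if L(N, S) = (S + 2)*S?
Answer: 125216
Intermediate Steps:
L(N, S) = S*(2 + S) (L(N, S) = (2 + S)*S = S*(2 + S))
(306 + 253)*L(-16, 14) = (306 + 253)*(14*(2 + 14)) = 559*(14*16) = 559*224 = 125216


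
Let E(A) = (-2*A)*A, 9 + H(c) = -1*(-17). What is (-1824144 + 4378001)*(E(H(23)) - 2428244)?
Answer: -6201714830804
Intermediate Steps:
H(c) = 8 (H(c) = -9 - 1*(-17) = -9 + 17 = 8)
E(A) = -2*A²
(-1824144 + 4378001)*(E(H(23)) - 2428244) = (-1824144 + 4378001)*(-2*8² - 2428244) = 2553857*(-2*64 - 2428244) = 2553857*(-128 - 2428244) = 2553857*(-2428372) = -6201714830804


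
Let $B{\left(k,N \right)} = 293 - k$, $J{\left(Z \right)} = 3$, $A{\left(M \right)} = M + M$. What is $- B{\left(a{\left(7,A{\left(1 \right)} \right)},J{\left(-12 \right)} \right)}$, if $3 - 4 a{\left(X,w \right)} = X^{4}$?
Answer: $- \frac{1785}{2} \approx -892.5$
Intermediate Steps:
$A{\left(M \right)} = 2 M$
$a{\left(X,w \right)} = \frac{3}{4} - \frac{X^{4}}{4}$
$- B{\left(a{\left(7,A{\left(1 \right)} \right)},J{\left(-12 \right)} \right)} = - (293 - \left(\frac{3}{4} - \frac{7^{4}}{4}\right)) = - (293 - \left(\frac{3}{4} - \frac{2401}{4}\right)) = - (293 - - \frac{1199}{2}) = - (293 + \frac{1199}{2}) = \left(-1\right) \frac{1785}{2} = - \frac{1785}{2}$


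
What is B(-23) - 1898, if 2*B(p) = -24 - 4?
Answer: -1912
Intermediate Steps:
B(p) = -14 (B(p) = (-24 - 4)/2 = (½)*(-28) = -14)
B(-23) - 1898 = -14 - 1898 = -1912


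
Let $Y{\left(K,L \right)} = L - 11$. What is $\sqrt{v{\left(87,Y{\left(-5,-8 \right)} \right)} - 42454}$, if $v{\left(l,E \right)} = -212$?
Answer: $i \sqrt{42666} \approx 206.56 i$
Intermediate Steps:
$Y{\left(K,L \right)} = -11 + L$
$\sqrt{v{\left(87,Y{\left(-5,-8 \right)} \right)} - 42454} = \sqrt{-212 - 42454} = \sqrt{-42666} = i \sqrt{42666}$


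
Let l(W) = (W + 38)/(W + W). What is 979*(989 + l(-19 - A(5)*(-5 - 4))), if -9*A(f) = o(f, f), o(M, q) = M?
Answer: 23230691/24 ≈ 9.6795e+5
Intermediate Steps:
A(f) = -f/9
l(W) = (38 + W)/(2*W) (l(W) = (38 + W)/((2*W)) = (38 + W)*(1/(2*W)) = (38 + W)/(2*W))
979*(989 + l(-19 - A(5)*(-5 - 4))) = 979*(989 + (38 + (-19 - (-⅑*5)*(-5 - 4)))/(2*(-19 - (-⅑*5)*(-5 - 4)))) = 979*(989 + (38 + (-19 - (-5)*(-9)/9))/(2*(-19 - (-5)*(-9)/9))) = 979*(989 + (38 + (-19 - 1*5))/(2*(-19 - 1*5))) = 979*(989 + (38 + (-19 - 5))/(2*(-19 - 5))) = 979*(989 + (½)*(38 - 24)/(-24)) = 979*(989 + (½)*(-1/24)*14) = 979*(989 - 7/24) = 979*(23729/24) = 23230691/24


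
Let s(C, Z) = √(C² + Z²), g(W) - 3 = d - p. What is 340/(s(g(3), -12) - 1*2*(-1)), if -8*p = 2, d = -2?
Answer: -2176/453 + 272*√2329/453 ≈ 24.174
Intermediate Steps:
p = -¼ (p = -⅛*2 = -¼ ≈ -0.25000)
g(W) = 5/4 (g(W) = 3 + (-2 - 1*(-¼)) = 3 + (-2 + ¼) = 3 - 7/4 = 5/4)
340/(s(g(3), -12) - 1*2*(-1)) = 340/(√((5/4)² + (-12)²) - 1*2*(-1)) = 340/(√(25/16 + 144) - 2*(-1)) = 340/(√(2329/16) + 2) = 340/(√2329/4 + 2) = 340/(2 + √2329/4)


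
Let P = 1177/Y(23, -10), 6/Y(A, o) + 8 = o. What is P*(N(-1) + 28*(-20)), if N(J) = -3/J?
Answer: 1966767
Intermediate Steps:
Y(A, o) = 6/(-8 + o)
P = -3531 (P = 1177/((6/(-8 - 10))) = 1177/((6/(-18))) = 1177/((6*(-1/18))) = 1177/(-1/3) = 1177*(-3) = -3531)
P*(N(-1) + 28*(-20)) = -3531*(-3/(-1) + 28*(-20)) = -3531*(-3*(-1) - 560) = -3531*(3 - 560) = -3531*(-557) = 1966767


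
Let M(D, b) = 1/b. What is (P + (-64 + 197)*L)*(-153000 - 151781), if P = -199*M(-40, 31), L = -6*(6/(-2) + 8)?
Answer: 37759013309/31 ≈ 1.2180e+9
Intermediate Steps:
L = -30 (L = -6*(6*(-1/2) + 8) = -6*(-3 + 8) = -6*5 = -30)
P = -199/31 ≈ -6.4194
(P + (-64 + 197)*L)*(-153000 - 151781) = (-199/31 + (-64 + 197)*(-30))*(-153000 - 151781) = (-199/31 + 133*(-30))*(-304781) = (-199/31 - 3990)*(-304781) = -123889/31*(-304781) = 37759013309/31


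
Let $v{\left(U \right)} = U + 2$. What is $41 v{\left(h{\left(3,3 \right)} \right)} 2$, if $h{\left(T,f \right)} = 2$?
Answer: $328$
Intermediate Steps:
$v{\left(U \right)} = 2 + U$
$41 v{\left(h{\left(3,3 \right)} \right)} 2 = 41 \left(2 + 2\right) 2 = 41 \cdot 4 \cdot 2 = 164 \cdot 2 = 328$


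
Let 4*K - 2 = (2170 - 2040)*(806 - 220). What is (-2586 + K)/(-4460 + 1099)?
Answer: -32919/6722 ≈ -4.8972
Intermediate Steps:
K = 38091/2 (K = ½ + ((2170 - 2040)*(806 - 220))/4 = ½ + (130*586)/4 = ½ + (¼)*76180 = ½ + 19045 = 38091/2 ≈ 19046.)
(-2586 + K)/(-4460 + 1099) = (-2586 + 38091/2)/(-4460 + 1099) = (32919/2)/(-3361) = (32919/2)*(-1/3361) = -32919/6722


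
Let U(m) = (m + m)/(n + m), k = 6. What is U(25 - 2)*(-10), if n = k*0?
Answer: -20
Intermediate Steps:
n = 0 (n = 6*0 = 0)
U(m) = 2 (U(m) = (m + m)/(0 + m) = (2*m)/m = 2)
U(25 - 2)*(-10) = 2*(-10) = -20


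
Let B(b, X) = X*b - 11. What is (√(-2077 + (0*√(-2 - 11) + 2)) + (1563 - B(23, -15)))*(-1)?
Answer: -1919 - 5*I*√83 ≈ -1919.0 - 45.552*I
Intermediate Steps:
B(b, X) = -11 + X*b
(√(-2077 + (0*√(-2 - 11) + 2)) + (1563 - B(23, -15)))*(-1) = (√(-2077 + (0*√(-2 - 11) + 2)) + (1563 - (-11 - 15*23)))*(-1) = (√(-2077 + (0*√(-13) + 2)) + (1563 - (-11 - 345)))*(-1) = (√(-2077 + (0*(I*√13) + 2)) + (1563 - 1*(-356)))*(-1) = (√(-2077 + (0 + 2)) + (1563 + 356))*(-1) = (√(-2077 + 2) + 1919)*(-1) = (√(-2075) + 1919)*(-1) = (5*I*√83 + 1919)*(-1) = (1919 + 5*I*√83)*(-1) = -1919 - 5*I*√83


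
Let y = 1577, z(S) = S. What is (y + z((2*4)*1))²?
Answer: 2512225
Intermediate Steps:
(y + z((2*4)*1))² = (1577 + (2*4)*1)² = (1577 + 8*1)² = (1577 + 8)² = 1585² = 2512225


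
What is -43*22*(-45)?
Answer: 42570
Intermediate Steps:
-43*22*(-45) = -946*(-45) = 42570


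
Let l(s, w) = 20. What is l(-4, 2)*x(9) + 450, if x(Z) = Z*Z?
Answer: 2070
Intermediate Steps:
x(Z) = Z**2
l(-4, 2)*x(9) + 450 = 20*9**2 + 450 = 20*81 + 450 = 1620 + 450 = 2070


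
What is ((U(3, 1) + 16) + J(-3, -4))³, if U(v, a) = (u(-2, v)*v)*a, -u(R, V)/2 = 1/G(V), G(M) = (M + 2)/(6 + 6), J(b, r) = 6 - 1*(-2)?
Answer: 110592/125 ≈ 884.74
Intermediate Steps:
J(b, r) = 8 (J(b, r) = 6 + 2 = 8)
G(M) = ⅙ + M/12 (G(M) = (2 + M)/12 = (2 + M)*(1/12) = ⅙ + M/12)
u(R, V) = -2/(⅙ + V/12)
U(v, a) = -24*a*v/(2 + v) (U(v, a) = ((-24/(2 + v))*v)*a = (-24*v/(2 + v))*a = -24*a*v/(2 + v))
((U(3, 1) + 16) + J(-3, -4))³ = ((-24*1*3/(2 + 3) + 16) + 8)³ = ((-24*1*3/5 + 16) + 8)³ = ((-24*1*3*⅕ + 16) + 8)³ = ((-72/5 + 16) + 8)³ = (8/5 + 8)³ = (48/5)³ = 110592/125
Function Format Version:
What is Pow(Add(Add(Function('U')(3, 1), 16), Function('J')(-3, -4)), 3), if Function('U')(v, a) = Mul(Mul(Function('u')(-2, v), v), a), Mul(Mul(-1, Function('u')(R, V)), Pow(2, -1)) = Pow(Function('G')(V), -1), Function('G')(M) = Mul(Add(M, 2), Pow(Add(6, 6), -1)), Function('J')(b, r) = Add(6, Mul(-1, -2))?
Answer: Rational(110592, 125) ≈ 884.74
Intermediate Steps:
Function('J')(b, r) = 8 (Function('J')(b, r) = Add(6, 2) = 8)
Function('G')(M) = Add(Rational(1, 6), Mul(Rational(1, 12), M)) (Function('G')(M) = Mul(Add(2, M), Pow(12, -1)) = Mul(Add(2, M), Rational(1, 12)) = Add(Rational(1, 6), Mul(Rational(1, 12), M)))
Function('u')(R, V) = Mul(-2, Pow(Add(Rational(1, 6), Mul(Rational(1, 12), V)), -1))
Function('U')(v, a) = Mul(-24, a, v, Pow(Add(2, v), -1)) (Function('U')(v, a) = Mul(Mul(Mul(-24, Pow(Add(2, v), -1)), v), a) = Mul(Mul(-24, v, Pow(Add(2, v), -1)), a) = Mul(-24, a, v, Pow(Add(2, v), -1)))
Pow(Add(Add(Function('U')(3, 1), 16), Function('J')(-3, -4)), 3) = Pow(Add(Add(Mul(-24, 1, 3, Pow(Add(2, 3), -1)), 16), 8), 3) = Pow(Add(Add(Mul(-24, 1, 3, Pow(5, -1)), 16), 8), 3) = Pow(Add(Add(Mul(-24, 1, 3, Rational(1, 5)), 16), 8), 3) = Pow(Add(Add(Rational(-72, 5), 16), 8), 3) = Pow(Add(Rational(8, 5), 8), 3) = Pow(Rational(48, 5), 3) = Rational(110592, 125)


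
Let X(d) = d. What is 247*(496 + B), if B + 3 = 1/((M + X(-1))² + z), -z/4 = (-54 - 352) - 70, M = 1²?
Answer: 231852231/1904 ≈ 1.2177e+5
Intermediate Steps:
M = 1
z = 1904 (z = -4*((-54 - 352) - 70) = -4*(-406 - 70) = -4*(-476) = 1904)
B = -5711/1904 (B = -3 + 1/((1 - 1)² + 1904) = -3 + 1/(0² + 1904) = -3 + 1/(0 + 1904) = -3 + 1/1904 = -5711/1904 ≈ -2.9995)
247*(496 + B) = 247*(496 - 5711/1904) = 247*(938673/1904) = 231852231/1904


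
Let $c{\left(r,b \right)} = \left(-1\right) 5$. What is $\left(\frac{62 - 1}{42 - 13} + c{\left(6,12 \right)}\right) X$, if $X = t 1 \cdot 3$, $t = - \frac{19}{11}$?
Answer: $\frac{4788}{319} \approx 15.009$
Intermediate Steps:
$t = - \frac{19}{11}$ ($t = \left(-19\right) \frac{1}{11} = - \frac{19}{11} \approx -1.7273$)
$c{\left(r,b \right)} = -5$
$X = - \frac{57}{11}$ ($X = - \frac{19 \cdot 1 \cdot 3}{11} = \left(- \frac{19}{11}\right) 3 = - \frac{57}{11} \approx -5.1818$)
$\left(\frac{62 - 1}{42 - 13} + c{\left(6,12 \right)}\right) X = \left(\frac{62 - 1}{42 - 13} - 5\right) \left(- \frac{57}{11}\right) = \left(\frac{61}{29} - 5\right) \left(- \frac{57}{11}\right) = \left(- \frac{84}{29}\right) \left(- \frac{57}{11}\right) = \frac{4788}{319}$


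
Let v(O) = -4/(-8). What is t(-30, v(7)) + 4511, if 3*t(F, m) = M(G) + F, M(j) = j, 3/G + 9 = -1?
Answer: 45009/10 ≈ 4500.9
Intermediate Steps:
G = -3/10 (G = 3/(-9 - 1) = 3/(-10) = 3*(-⅒) = -3/10 ≈ -0.30000)
v(O) = ½ (v(O) = -4*(-⅛) = ½)
t(F, m) = -⅒ + F/3 (t(F, m) = (-3/10 + F)/3 = -⅒ + F/3)
t(-30, v(7)) + 4511 = (-⅒ + (⅓)*(-30)) + 4511 = (-⅒ - 10) + 4511 = -101/10 + 4511 = 45009/10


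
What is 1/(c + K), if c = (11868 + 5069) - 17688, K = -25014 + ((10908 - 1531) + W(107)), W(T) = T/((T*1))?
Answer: -1/16387 ≈ -6.1024e-5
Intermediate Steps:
W(T) = 1 (W(T) = T/T = 1)
K = -15636 (K = -25014 + ((10908 - 1531) + 1) = -25014 + (9377 + 1) = -25014 + 9378 = -15636)
c = -751 (c = 16937 - 17688 = -751)
1/(c + K) = 1/(-751 - 15636) = 1/(-16387) = -1/16387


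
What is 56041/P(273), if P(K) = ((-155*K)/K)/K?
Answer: -15299193/155 ≈ -98705.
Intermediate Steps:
P(K) = -155/K
56041/P(273) = 56041/((-155/273)) = 56041/((-155*1/273)) = 56041/(-155/273) = 56041*(-273/155) = -15299193/155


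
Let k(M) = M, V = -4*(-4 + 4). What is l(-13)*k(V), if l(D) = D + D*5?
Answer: 0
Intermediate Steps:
V = 0 (V = -4*0 = 0)
l(D) = 6*D (l(D) = D + 5*D = 6*D)
l(-13)*k(V) = (6*(-13))*0 = -78*0 = 0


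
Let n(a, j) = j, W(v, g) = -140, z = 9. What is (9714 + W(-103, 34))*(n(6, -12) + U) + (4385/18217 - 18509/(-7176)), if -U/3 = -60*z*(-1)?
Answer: -2042550428110243/130725192 ≈ -1.5625e+7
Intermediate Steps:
U = -1620 (U = -3*(-60*9)*(-1) = -(-1620)*(-1) = -3*540 = -1620)
(9714 + W(-103, 34))*(n(6, -12) + U) + (4385/18217 - 18509/(-7176)) = (9714 - 140)*(-12 - 1620) + (4385/18217 - 18509/(-7176)) = 9574*(-1632) + (4385*(1/18217) - 18509*(-1/7176)) = -15624768 + (4385/18217 + 18509/7176) = -15624768 + 368645213/130725192 = -2042550428110243/130725192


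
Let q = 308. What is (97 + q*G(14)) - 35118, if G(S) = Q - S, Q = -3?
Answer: -40257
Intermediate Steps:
G(S) = -3 - S
(97 + q*G(14)) - 35118 = (97 + 308*(-3 - 1*14)) - 35118 = (97 + 308*(-3 - 14)) - 35118 = (97 + 308*(-17)) - 35118 = (97 - 5236) - 35118 = -5139 - 35118 = -40257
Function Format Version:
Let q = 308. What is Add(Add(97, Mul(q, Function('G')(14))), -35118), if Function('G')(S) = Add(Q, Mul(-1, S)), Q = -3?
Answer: -40257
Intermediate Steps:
Function('G')(S) = Add(-3, Mul(-1, S))
Add(Add(97, Mul(q, Function('G')(14))), -35118) = Add(Add(97, Mul(308, Add(-3, Mul(-1, 14)))), -35118) = Add(Add(97, Mul(308, Add(-3, -14))), -35118) = Add(Add(97, Mul(308, -17)), -35118) = Add(Add(97, -5236), -35118) = Add(-5139, -35118) = -40257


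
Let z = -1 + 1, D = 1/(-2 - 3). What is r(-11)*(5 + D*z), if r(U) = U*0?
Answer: 0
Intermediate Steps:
D = -⅕ (D = 1/(-5) = -⅕ ≈ -0.20000)
z = 0
r(U) = 0
r(-11)*(5 + D*z) = 0*(5 - ⅕*0) = 0*(5 + 0) = 0*5 = 0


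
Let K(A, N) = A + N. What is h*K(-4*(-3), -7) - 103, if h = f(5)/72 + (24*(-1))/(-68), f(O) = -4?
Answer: -31063/306 ≈ -101.51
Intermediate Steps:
h = 91/306 (h = -4/72 + (24*(-1))/(-68) = -4*1/72 - 24*(-1/68) = -1/18 + 6/17 = 91/306 ≈ 0.29739)
h*K(-4*(-3), -7) - 103 = 91*(-4*(-3) - 7)/306 - 103 = 91*(12 - 7)/306 - 103 = (91/306)*5 - 103 = 455/306 - 103 = -31063/306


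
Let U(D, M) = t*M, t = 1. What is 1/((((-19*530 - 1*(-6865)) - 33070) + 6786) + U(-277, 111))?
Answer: -1/29378 ≈ -3.4039e-5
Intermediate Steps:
U(D, M) = M (U(D, M) = 1*M = M)
1/((((-19*530 - 1*(-6865)) - 33070) + 6786) + U(-277, 111)) = 1/((((-19*530 - 1*(-6865)) - 33070) + 6786) + 111) = 1/((((-10070 + 6865) - 33070) + 6786) + 111) = 1/(((-3205 - 33070) + 6786) + 111) = 1/((-36275 + 6786) + 111) = 1/(-29489 + 111) = 1/(-29378) = -1/29378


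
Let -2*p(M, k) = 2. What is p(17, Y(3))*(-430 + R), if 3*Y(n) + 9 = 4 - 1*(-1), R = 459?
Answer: -29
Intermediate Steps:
Y(n) = -4/3 (Y(n) = -3 + (4 - 1*(-1))/3 = -3 + (4 + 1)/3 = -3 + (⅓)*5 = -3 + 5/3 = -4/3)
p(M, k) = -1 (p(M, k) = -½*2 = -1)
p(17, Y(3))*(-430 + R) = -(-430 + 459) = -1*29 = -29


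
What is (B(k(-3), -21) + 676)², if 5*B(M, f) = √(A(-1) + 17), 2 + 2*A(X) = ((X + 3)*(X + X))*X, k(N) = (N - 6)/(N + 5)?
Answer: 11424418/25 + 4056*√2/5 ≈ 4.5812e+5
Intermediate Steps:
k(N) = (-6 + N)/(5 + N)
A(X) = -1 + X²*(3 + X) (A(X) = -1 + (((X + 3)*(X + X))*X)/2 = -1 + (((3 + X)*(2*X))*X)/2 = -1 + ((2*X*(3 + X))*X)/2 = -1 + (2*X²*(3 + X))/2 = -1 + X²*(3 + X))
B(M, f) = 3*√2/5 (B(M, f) = √((-1 + (-1)³ + 3*(-1)²) + 17)/5 = √((-1 - 1 + 3*1) + 17)/5 = √((-1 - 1 + 3) + 17)/5 = √(1 + 17)/5 = √18/5 = (3*√2)/5 = 3*√2/5)
(B(k(-3), -21) + 676)² = (3*√2/5 + 676)² = (676 + 3*√2/5)²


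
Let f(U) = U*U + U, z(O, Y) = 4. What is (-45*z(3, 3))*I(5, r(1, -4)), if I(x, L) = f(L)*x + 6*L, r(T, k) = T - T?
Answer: 0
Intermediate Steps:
f(U) = U + U**2 (f(U) = U**2 + U = U + U**2)
r(T, k) = 0
I(x, L) = 6*L + L*x*(1 + L) (I(x, L) = (L*(1 + L))*x + 6*L = L*x*(1 + L) + 6*L = 6*L + L*x*(1 + L))
(-45*z(3, 3))*I(5, r(1, -4)) = (-45*4)*(0*(6 + 5*(1 + 0))) = -0*(6 + 5*1) = -0*(6 + 5) = -0*11 = -180*0 = 0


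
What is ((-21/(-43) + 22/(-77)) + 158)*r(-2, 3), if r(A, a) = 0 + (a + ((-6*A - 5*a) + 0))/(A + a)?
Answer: 0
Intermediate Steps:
r(A, a) = (-6*A - 4*a)/(A + a) (r(A, a) = 0 + (a + (-6*A - 5*a))/(A + a) = 0 + (-6*A - 4*a)/(A + a) = (-6*A - 4*a)/(A + a))
((-21/(-43) + 22/(-77)) + 158)*r(-2, 3) = ((-21/(-43) + 22/(-77)) + 158)*(2*(-3*(-2) - 2*3)/(-2 + 3)) = ((-21*(-1/43) + 22*(-1/77)) + 158)*(2*(6 - 6)/1) = ((21/43 - 2/7) + 158)*(2*1*0) = (61/301 + 158)*0 = (47619/301)*0 = 0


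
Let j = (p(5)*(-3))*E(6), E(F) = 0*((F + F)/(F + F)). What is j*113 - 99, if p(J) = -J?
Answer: -99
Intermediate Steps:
E(F) = 0 (E(F) = 0*((2*F)/((2*F))) = 0*((2*F)*(1/(2*F))) = 0*1 = 0)
j = 0 (j = (-1*5*(-3))*0 = -5*(-3)*0 = 15*0 = 0)
j*113 - 99 = 0*113 - 99 = 0 - 99 = -99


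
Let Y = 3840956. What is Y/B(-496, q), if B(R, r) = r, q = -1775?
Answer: -3840956/1775 ≈ -2163.9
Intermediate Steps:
Y/B(-496, q) = 3840956/(-1775) = 3840956*(-1/1775) = -3840956/1775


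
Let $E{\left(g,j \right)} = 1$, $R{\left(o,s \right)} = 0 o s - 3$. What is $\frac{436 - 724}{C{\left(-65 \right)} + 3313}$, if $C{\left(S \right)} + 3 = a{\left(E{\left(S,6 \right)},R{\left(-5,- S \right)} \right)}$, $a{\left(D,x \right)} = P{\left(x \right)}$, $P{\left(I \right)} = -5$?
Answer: $- \frac{288}{3305} \approx -0.087141$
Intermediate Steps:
$R{\left(o,s \right)} = -3$ ($R{\left(o,s \right)} = 0 s - 3 = 0 - 3 = -3$)
$a{\left(D,x \right)} = -5$
$C{\left(S \right)} = -8$ ($C{\left(S \right)} = -3 - 5 = -8$)
$\frac{436 - 724}{C{\left(-65 \right)} + 3313} = \frac{436 - 724}{-8 + 3313} = - \frac{288}{3305}$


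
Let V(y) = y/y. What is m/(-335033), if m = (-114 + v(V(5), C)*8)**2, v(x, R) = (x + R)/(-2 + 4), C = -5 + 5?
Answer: -12100/335033 ≈ -0.036116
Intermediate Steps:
V(y) = 1
C = 0
v(x, R) = R/2 + x/2 (v(x, R) = (R + x)/2 = (R + x)*(1/2) = R/2 + x/2)
m = 12100 (m = (-114 + ((1/2)*0 + (1/2)*1)*8)**2 = (-114 + (0 + 1/2)*8)**2 = (-114 + (1/2)*8)**2 = (-114 + 4)**2 = (-110)**2 = 12100)
m/(-335033) = 12100/(-335033) = 12100*(-1/335033) = -12100/335033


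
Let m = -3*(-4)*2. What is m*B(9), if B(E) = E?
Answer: 216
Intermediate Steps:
m = 24 (m = 12*2 = 24)
m*B(9) = 24*9 = 216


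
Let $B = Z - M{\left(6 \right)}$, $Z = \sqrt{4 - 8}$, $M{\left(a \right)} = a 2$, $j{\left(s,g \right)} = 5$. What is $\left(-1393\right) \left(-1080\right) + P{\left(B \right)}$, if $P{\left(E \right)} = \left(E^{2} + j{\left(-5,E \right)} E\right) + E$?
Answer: $1504508 - 36 i \approx 1.5045 \cdot 10^{6} - 36.0 i$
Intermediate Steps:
$M{\left(a \right)} = 2 a$
$Z = 2 i$ ($Z = \sqrt{-4} = 2 i \approx 2.0 i$)
$B = -12 + 2 i$ ($B = 2 i - 2 \cdot 6 = 2 i - 12 = -12 + 2 i \approx -12.0 + 2.0 i$)
$P{\left(E \right)} = E^{2} + 6 E$ ($P{\left(E \right)} = \left(E^{2} + 5 E\right) + E = E^{2} + 6 E$)
$\left(-1393\right) \left(-1080\right) + P{\left(B \right)} = \left(-1393\right) \left(-1080\right) + \left(-12 + 2 i\right) \left(6 - \left(12 - 2 i\right)\right) = 1504440 + \left(-12 + 2 i\right) \left(-6 + 2 i\right)$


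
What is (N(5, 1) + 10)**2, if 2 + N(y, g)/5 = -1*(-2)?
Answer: 100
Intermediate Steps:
N(y, g) = 0 (N(y, g) = -10 + 5*(-1*(-2)) = -10 + 5*2 = -10 + 10 = 0)
(N(5, 1) + 10)**2 = (0 + 10)**2 = 10**2 = 100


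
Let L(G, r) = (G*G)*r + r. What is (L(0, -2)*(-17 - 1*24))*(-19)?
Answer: -1558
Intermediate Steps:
L(G, r) = r + r*G**2 (L(G, r) = G**2*r + r = r*G**2 + r = r + r*G**2)
(L(0, -2)*(-17 - 1*24))*(-19) = ((-2*(1 + 0**2))*(-17 - 1*24))*(-19) = ((-2*(1 + 0))*(-17 - 24))*(-19) = (-2*1*(-41))*(-19) = -2*(-41)*(-19) = 82*(-19) = -1558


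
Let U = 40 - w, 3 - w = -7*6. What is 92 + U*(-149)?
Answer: 837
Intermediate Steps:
w = 45 (w = 3 - (-7)*6 = 3 - 1*(-42) = 3 + 42 = 45)
U = -5 (U = 40 - 1*45 = 40 - 45 = -5)
92 + U*(-149) = 92 - 5*(-149) = 92 + 745 = 837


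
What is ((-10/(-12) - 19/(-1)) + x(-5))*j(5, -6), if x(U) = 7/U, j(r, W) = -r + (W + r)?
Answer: -553/5 ≈ -110.60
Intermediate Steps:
j(r, W) = W
((-10/(-12) - 19/(-1)) + x(-5))*j(5, -6) = ((-10/(-12) - 19/(-1)) + 7/(-5))*(-6) = ((-10*(-1/12) - 19*(-1)) + 7*(-⅕))*(-6) = ((⅚ + 19) - 7/5)*(-6) = (119/6 - 7/5)*(-6) = (553/30)*(-6) = -553/5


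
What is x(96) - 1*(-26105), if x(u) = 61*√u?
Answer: 26105 + 244*√6 ≈ 26703.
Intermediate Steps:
x(96) - 1*(-26105) = 61*√96 - 1*(-26105) = 61*(4*√6) + 26105 = 244*√6 + 26105 = 26105 + 244*√6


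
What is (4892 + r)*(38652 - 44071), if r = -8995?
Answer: 22234157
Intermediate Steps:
(4892 + r)*(38652 - 44071) = (4892 - 8995)*(38652 - 44071) = -4103*(-5419) = 22234157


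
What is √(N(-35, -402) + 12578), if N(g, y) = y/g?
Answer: 2*√3855530/35 ≈ 112.20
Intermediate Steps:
√(N(-35, -402) + 12578) = √(-402/(-35) + 12578) = √(-402*(-1/35) + 12578) = √(402/35 + 12578) = √(440632/35) = 2*√3855530/35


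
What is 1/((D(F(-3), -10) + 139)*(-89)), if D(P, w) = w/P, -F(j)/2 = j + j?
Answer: -6/73781 ≈ -8.1322e-5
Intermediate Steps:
F(j) = -4*j (F(j) = -2*(j + j) = -4*j)
1/((D(F(-3), -10) + 139)*(-89)) = 1/((-10/((-4*(-3))) + 139)*(-89)) = 1/((-10/12 + 139)*(-89)) = 1/((-10*1/12 + 139)*(-89)) = 1/((-5/6 + 139)*(-89)) = 1/((829/6)*(-89)) = 1/(-73781/6) = -6/73781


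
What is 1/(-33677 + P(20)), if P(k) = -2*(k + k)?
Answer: -1/33757 ≈ -2.9623e-5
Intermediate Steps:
P(k) = -4*k
1/(-33677 + P(20)) = 1/(-33677 - 4*20) = 1/(-33677 - 80) = 1/(-33757) = -1/33757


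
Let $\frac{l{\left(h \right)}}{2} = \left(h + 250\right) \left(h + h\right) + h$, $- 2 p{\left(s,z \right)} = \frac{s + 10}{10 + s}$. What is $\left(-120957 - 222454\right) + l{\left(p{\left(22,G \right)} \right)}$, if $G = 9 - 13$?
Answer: $-343911$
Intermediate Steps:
$G = -4$ ($G = 9 - 13 = -4$)
$p{\left(s,z \right)} = - \frac{1}{2}$ ($p{\left(s,z \right)} = - \frac{\left(s + 10\right) \frac{1}{10 + s}}{2} = - \frac{\left(10 + s\right) \frac{1}{10 + s}}{2} = \left(- \frac{1}{2}\right) 1 = - \frac{1}{2}$)
$l{\left(h \right)} = 2 h + 4 h \left(250 + h\right)$ ($l{\left(h \right)} = 2 \left(\left(h + 250\right) \left(h + h\right) + h\right) = 2 \left(\left(250 + h\right) 2 h + h\right) = 2 \left(2 h \left(250 + h\right) + h\right) = 2 \left(h + 2 h \left(250 + h\right)\right) = 2 h + 4 h \left(250 + h\right)$)
$\left(-120957 - 222454\right) + l{\left(p{\left(22,G \right)} \right)} = \left(-120957 - 222454\right) + 2 \left(- \frac{1}{2}\right) \left(501 + 2 \left(- \frac{1}{2}\right)\right) = -343411 + 2 \left(- \frac{1}{2}\right) \left(501 - 1\right) = -343411 + 2 \left(- \frac{1}{2}\right) 500 = -343411 - 500 = -343911$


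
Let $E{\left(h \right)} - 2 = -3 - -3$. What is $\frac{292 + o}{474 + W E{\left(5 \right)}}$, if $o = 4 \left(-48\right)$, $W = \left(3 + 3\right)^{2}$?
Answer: $\frac{50}{273} \approx 0.18315$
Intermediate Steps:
$E{\left(h \right)} = 2$ ($E{\left(h \right)} = 2 - 0 = 2 + \left(-3 + 3\right) = 2 + 0 = 2$)
$W = 36$ ($W = 6^{2} = 36$)
$o = -192$
$\frac{292 + o}{474 + W E{\left(5 \right)}} = \frac{292 - 192}{474 + 36 \cdot 2} = \frac{100}{474 + 72} = \frac{100}{546} = 100 \cdot \frac{1}{546} = \frac{50}{273}$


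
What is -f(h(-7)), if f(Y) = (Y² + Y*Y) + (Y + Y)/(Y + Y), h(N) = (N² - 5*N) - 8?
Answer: -11553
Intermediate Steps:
h(N) = -8 + N² - 5*N
f(Y) = 1 + 2*Y² (f(Y) = (Y² + Y²) + (2*Y)/((2*Y)) = 2*Y² + (2*Y)*(1/(2*Y)) = 2*Y² + 1 = 1 + 2*Y²)
-f(h(-7)) = -(1 + 2*(-8 + (-7)² - 5*(-7))²) = -(1 + 2*(-8 + 49 + 35)²) = -(1 + 2*76²) = -(1 + 2*5776) = -(1 + 11552) = -1*11553 = -11553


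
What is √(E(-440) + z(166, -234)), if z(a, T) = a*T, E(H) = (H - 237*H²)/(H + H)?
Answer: √53186/2 ≈ 115.31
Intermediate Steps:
E(H) = (H - 237*H²)/(2*H) (E(H) = (H - 237*H²)/((2*H)) = (H - 237*H²)*(1/(2*H)) = (H - 237*H²)/(2*H))
z(a, T) = T*a
√(E(-440) + z(166, -234)) = √((½ - 237/2*(-440)) - 234*166) = √((½ + 52140) - 38844) = √(104281/2 - 38844) = √(26593/2) = √53186/2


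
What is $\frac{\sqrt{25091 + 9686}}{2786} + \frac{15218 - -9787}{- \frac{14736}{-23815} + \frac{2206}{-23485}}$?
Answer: $\frac{254275970025}{5337074} + \frac{\sqrt{34777}}{2786} \approx 47643.0$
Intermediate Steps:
$\frac{\sqrt{25091 + 9686}}{2786} + \frac{15218 - -9787}{- \frac{14736}{-23815} + \frac{2206}{-23485}} = \sqrt{34777} \cdot \frac{1}{2786} + \frac{15218 + 9787}{\left(-14736\right) \left(- \frac{1}{23815}\right) + 2206 \left(- \frac{1}{23485}\right)} = \frac{\sqrt{34777}}{2786} + \frac{25005}{\frac{14736}{23815} - \frac{2206}{23485}} = \frac{\sqrt{34777}}{2786} + \frac{25005}{\frac{5337074}{10169005}} = \frac{\sqrt{34777}}{2786} + 25005 \cdot \frac{10169005}{5337074} = \frac{\sqrt{34777}}{2786} + \frac{254275970025}{5337074} = \frac{254275970025}{5337074} + \frac{\sqrt{34777}}{2786}$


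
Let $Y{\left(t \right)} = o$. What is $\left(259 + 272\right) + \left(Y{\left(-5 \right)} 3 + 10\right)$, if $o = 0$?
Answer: $541$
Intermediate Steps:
$Y{\left(t \right)} = 0$
$\left(259 + 272\right) + \left(Y{\left(-5 \right)} 3 + 10\right) = \left(259 + 272\right) + \left(0 \cdot 3 + 10\right) = 531 + \left(0 + 10\right) = 531 + 10 = 541$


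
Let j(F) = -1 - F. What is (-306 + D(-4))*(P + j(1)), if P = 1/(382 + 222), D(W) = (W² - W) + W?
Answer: 175015/302 ≈ 579.52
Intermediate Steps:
D(W) = W²
P = 1/604 ≈ 0.0016556
(-306 + D(-4))*(P + j(1)) = (-306 + (-4)²)*(1/604 + (-1 - 1*1)) = (-306 + 16)*(1/604 + (-1 - 1)) = -290*(1/604 - 2) = -290*(-1207/604) = 175015/302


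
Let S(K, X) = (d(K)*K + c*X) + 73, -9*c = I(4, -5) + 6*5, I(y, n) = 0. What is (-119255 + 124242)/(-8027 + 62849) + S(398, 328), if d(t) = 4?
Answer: 10448299/18274 ≈ 571.76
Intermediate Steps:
c = -10/3 (c = -(0 + 6*5)/9 = -(0 + 30)/9 = -1/9*30 = -10/3 ≈ -3.3333)
S(K, X) = 73 + 4*K - 10*X/3 (S(K, X) = (4*K - 10*X/3) + 73 = 73 + 4*K - 10*X/3)
(-119255 + 124242)/(-8027 + 62849) + S(398, 328) = (-119255 + 124242)/(-8027 + 62849) + (73 + 4*398 - 10/3*328) = 4987/54822 + (73 + 1592 - 3280/3) = 4987*(1/54822) + 1715/3 = 4987/54822 + 1715/3 = 10448299/18274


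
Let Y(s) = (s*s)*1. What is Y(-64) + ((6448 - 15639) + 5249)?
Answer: 154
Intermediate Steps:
Y(s) = s**2 (Y(s) = s**2*1 = s**2)
Y(-64) + ((6448 - 15639) + 5249) = (-64)**2 + ((6448 - 15639) + 5249) = 4096 + (-9191 + 5249) = 4096 - 3942 = 154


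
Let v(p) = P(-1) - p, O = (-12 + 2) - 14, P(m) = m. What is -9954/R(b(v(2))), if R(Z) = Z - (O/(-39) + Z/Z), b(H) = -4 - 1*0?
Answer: 129402/73 ≈ 1772.6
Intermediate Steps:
O = -24 (O = -10 - 14 = -24)
v(p) = -1 - p
b(H) = -4 (b(H) = -4 + 0 = -4)
R(Z) = -21/13 + Z (R(Z) = Z - (-24/(-39) + Z/Z) = Z - (-24*(-1/39) + 1) = Z - (8/13 + 1) = Z - 1*21/13 = Z - 21/13 = -21/13 + Z)
-9954/R(b(v(2))) = -9954/(-21/13 - 4) = -9954/(-73/13) = -9954*(-13/73) = 129402/73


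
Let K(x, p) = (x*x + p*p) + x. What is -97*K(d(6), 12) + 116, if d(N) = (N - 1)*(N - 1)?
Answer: -76902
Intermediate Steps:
d(N) = (-1 + N)² (d(N) = (-1 + N)*(-1 + N) = (-1 + N)²)
K(x, p) = x + p² + x² (K(x, p) = (x² + p²) + x = (p² + x²) + x = x + p² + x²)
-97*K(d(6), 12) + 116 = -97*((-1 + 6)² + 12² + ((-1 + 6)²)²) + 116 = -97*(5² + 144 + (5²)²) + 116 = -97*(25 + 144 + 25²) + 116 = -97*(25 + 144 + 625) + 116 = -97*794 + 116 = -77018 + 116 = -76902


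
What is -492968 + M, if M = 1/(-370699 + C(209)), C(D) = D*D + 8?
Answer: -161205465681/327010 ≈ -4.9297e+5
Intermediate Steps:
C(D) = 8 + D² (C(D) = D² + 8 = 8 + D²)
M = -1/327010 (M = 1/(-370699 + (8 + 209²)) = 1/(-370699 + (8 + 43681)) = 1/(-370699 + 43689) = 1/(-327010) = -1/327010 ≈ -3.0580e-6)
-492968 + M = -492968 - 1/327010 = -161205465681/327010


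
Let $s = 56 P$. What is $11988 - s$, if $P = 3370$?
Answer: $-176732$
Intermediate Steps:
$s = 188720$ ($s = 56 \cdot 3370 = 188720$)
$11988 - s = 11988 - 188720 = -176732$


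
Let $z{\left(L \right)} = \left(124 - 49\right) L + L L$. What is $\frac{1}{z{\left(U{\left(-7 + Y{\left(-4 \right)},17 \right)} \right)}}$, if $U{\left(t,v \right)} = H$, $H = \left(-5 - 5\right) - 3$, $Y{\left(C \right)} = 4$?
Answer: $- \frac{1}{806} \approx -0.0012407$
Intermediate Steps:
$H = -13$ ($H = -10 - 3 = -13$)
$U{\left(t,v \right)} = -13$
$z{\left(L \right)} = L^{2} + 75 L$ ($z{\left(L \right)} = 75 L + L^{2} = L^{2} + 75 L$)
$\frac{1}{z{\left(U{\left(-7 + Y{\left(-4 \right)},17 \right)} \right)}} = \frac{1}{\left(-13\right) \left(75 - 13\right)} = \frac{1}{\left(-13\right) 62} = \frac{1}{-806} = - \frac{1}{806}$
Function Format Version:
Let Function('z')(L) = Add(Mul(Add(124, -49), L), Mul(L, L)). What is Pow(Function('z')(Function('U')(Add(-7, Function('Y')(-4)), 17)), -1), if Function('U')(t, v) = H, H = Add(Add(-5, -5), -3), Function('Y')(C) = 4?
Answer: Rational(-1, 806) ≈ -0.0012407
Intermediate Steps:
H = -13 (H = Add(-10, -3) = -13)
Function('U')(t, v) = -13
Function('z')(L) = Add(Pow(L, 2), Mul(75, L)) (Function('z')(L) = Add(Mul(75, L), Pow(L, 2)) = Add(Pow(L, 2), Mul(75, L)))
Pow(Function('z')(Function('U')(Add(-7, Function('Y')(-4)), 17)), -1) = Pow(Mul(-13, Add(75, -13)), -1) = Pow(Mul(-13, 62), -1) = Pow(-806, -1) = Rational(-1, 806)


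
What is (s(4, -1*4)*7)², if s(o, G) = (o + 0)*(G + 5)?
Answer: 784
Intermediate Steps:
s(o, G) = o*(5 + G)
(s(4, -1*4)*7)² = ((4*(5 - 1*4))*7)² = ((4*(5 - 4))*7)² = ((4*1)*7)² = (4*7)² = 28² = 784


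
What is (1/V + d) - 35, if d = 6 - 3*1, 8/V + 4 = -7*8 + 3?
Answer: -313/8 ≈ -39.125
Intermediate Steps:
V = -8/57 (V = 8/(-4 + (-7*8 + 3)) = 8/(-4 + (-56 + 3)) = 8/(-4 - 53) = 8/(-57) = 8*(-1/57) = -8/57 ≈ -0.14035)
d = 3 (d = 6 - 3 = 3)
(1/V + d) - 35 = (1/(-8/57) + 3) - 35 = (-57/8 + 3) - 35 = -33/8 - 35 = -313/8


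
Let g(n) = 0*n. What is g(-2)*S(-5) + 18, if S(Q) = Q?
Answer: 18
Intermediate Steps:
g(n) = 0
g(-2)*S(-5) + 18 = 0*(-5) + 18 = 0 + 18 = 18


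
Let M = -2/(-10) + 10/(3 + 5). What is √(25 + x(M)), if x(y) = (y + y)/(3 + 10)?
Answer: √426270/130 ≈ 5.0223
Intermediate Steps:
M = 29/20 (M = -2*(-⅒) + 10/8 = ⅕ + 10*(⅛) = ⅕ + 5/4 = 29/20 ≈ 1.4500)
x(y) = 2*y/13 (x(y) = (2*y)/13 = (2*y)*(1/13) = 2*y/13)
√(25 + x(M)) = √(25 + (2/13)*(29/20)) = √(25 + 29/130) = √(3279/130) = √426270/130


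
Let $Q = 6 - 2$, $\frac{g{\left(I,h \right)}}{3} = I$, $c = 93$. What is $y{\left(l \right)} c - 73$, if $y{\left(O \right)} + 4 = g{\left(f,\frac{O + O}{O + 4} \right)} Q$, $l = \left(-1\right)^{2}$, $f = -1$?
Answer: $-1561$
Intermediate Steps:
$l = 1$
$g{\left(I,h \right)} = 3 I$
$Q = 4$
$y{\left(O \right)} = -16$ ($y{\left(O \right)} = -4 + 3 \left(-1\right) 4 = -4 - 12 = -16$)
$y{\left(l \right)} c - 73 = \left(-16\right) 93 - 73 = -1488 - 73 = -1561$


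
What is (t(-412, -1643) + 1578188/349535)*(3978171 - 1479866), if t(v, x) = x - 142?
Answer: -310959919634207/69907 ≈ -4.4482e+9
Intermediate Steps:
t(v, x) = -142 + x
(t(-412, -1643) + 1578188/349535)*(3978171 - 1479866) = ((-142 - 1643) + 1578188/349535)*(3978171 - 1479866) = (-1785 + 1578188*(1/349535))*2498305 = (-1785 + 1578188/349535)*2498305 = -622341787/349535*2498305 = -310959919634207/69907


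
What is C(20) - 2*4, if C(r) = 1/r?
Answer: -159/20 ≈ -7.9500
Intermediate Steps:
C(20) - 2*4 = 1/20 - 2*4 = 1/20 - 1*8 = 1/20 - 8 = -159/20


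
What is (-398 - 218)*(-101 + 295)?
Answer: -119504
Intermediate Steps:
(-398 - 218)*(-101 + 295) = -616*194 = -119504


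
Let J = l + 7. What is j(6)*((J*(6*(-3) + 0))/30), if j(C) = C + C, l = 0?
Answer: -252/5 ≈ -50.400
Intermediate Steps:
j(C) = 2*C
J = 7 (J = 0 + 7 = 7)
j(6)*((J*(6*(-3) + 0))/30) = (2*6)*((7*(6*(-3) + 0))/30) = 12*((7*(-18 + 0))*(1/30)) = 12*((7*(-18))*(1/30)) = 12*(-126*1/30) = 12*(-21/5) = -252/5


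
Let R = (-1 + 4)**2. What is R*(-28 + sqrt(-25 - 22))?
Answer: -252 + 9*I*sqrt(47) ≈ -252.0 + 61.701*I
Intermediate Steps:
R = 9 (R = 3**2 = 9)
R*(-28 + sqrt(-25 - 22)) = 9*(-28 + sqrt(-25 - 22)) = 9*(-28 + sqrt(-47)) = 9*(-28 + I*sqrt(47)) = -252 + 9*I*sqrt(47)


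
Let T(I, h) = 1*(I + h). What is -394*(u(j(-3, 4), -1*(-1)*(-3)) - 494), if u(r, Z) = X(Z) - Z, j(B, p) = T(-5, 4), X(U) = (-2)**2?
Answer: 191878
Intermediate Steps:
T(I, h) = I + h
X(U) = 4
j(B, p) = -1 (j(B, p) = -5 + 4 = -1)
u(r, Z) = 4 - Z
-394*(u(j(-3, 4), -1*(-1)*(-3)) - 494) = -394*((4 - (-1*(-1))*(-3)) - 494) = -394*((4 - (-3)) - 494) = -394*((4 - 1*(-3)) - 494) = -394*((4 + 3) - 494) = -394*(7 - 494) = -394*(-487) = 191878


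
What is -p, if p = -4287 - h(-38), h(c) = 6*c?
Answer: 4059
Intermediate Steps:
p = -4059 (p = -4287 - 6*(-38) = -4287 - 1*(-228) = -4287 + 228 = -4059)
-p = -1*(-4059) = 4059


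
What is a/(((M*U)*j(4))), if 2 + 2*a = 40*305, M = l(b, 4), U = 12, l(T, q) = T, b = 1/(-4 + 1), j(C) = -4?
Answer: 6099/16 ≈ 381.19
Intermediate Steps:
b = -⅓ (b = 1/(-3) = -⅓ ≈ -0.33333)
M = -⅓ ≈ -0.33333
a = 6099 (a = -1 + (40*305)/2 = -1 + (½)*12200 = -1 + 6100 = 6099)
a/(((M*U)*j(4))) = 6099/((-⅓*12*(-4))) = 6099/((-4*(-4))) = 6099/16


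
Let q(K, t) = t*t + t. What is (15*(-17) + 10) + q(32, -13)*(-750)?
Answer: -117245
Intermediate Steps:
q(K, t) = t + t² (q(K, t) = t² + t = t + t²)
(15*(-17) + 10) + q(32, -13)*(-750) = (15*(-17) + 10) - 13*(1 - 13)*(-750) = (-255 + 10) - 13*(-12)*(-750) = -245 + 156*(-750) = -245 - 117000 = -117245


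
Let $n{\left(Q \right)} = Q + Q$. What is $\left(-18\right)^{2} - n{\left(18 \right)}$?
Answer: $288$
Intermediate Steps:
$n{\left(Q \right)} = 2 Q$
$\left(-18\right)^{2} - n{\left(18 \right)} = \left(-18\right)^{2} - 2 \cdot 18 = 324 - 36 = 288$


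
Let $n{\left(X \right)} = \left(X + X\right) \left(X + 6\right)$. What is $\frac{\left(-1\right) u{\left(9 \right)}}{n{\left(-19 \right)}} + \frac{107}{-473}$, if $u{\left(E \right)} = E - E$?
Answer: $- \frac{107}{473} \approx -0.22622$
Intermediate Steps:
$u{\left(E \right)} = 0$
$n{\left(X \right)} = 2 X \left(6 + X\right)$
$\frac{\left(-1\right) u{\left(9 \right)}}{n{\left(-19 \right)}} + \frac{107}{-473} = \frac{\left(-1\right) 0}{2 \left(-19\right) \left(6 - 19\right)} + \frac{107}{-473} = \frac{0}{2 \left(-19\right) \left(-13\right)} + 107 \left(- \frac{1}{473}\right) = \frac{0}{494} - \frac{107}{473} = 0 \cdot \frac{1}{494} - \frac{107}{473} = 0 - \frac{107}{473} = - \frac{107}{473}$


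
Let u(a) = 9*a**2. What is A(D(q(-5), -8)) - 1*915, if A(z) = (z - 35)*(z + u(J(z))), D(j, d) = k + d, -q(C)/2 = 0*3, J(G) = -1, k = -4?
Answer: -774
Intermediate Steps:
q(C) = 0 (q(C) = -0*3 = -2*0 = 0)
D(j, d) = -4 + d
A(z) = (-35 + z)*(9 + z) (A(z) = (z - 35)*(z + 9*(-1)**2) = (-35 + z)*(z + 9*1) = (-35 + z)*(z + 9) = (-35 + z)*(9 + z))
A(D(q(-5), -8)) - 1*915 = (-315 + (-4 - 8)**2 - 26*(-4 - 8)) - 1*915 = (-315 + (-12)**2 - 26*(-12)) - 915 = (-315 + 144 + 312) - 915 = 141 - 915 = -774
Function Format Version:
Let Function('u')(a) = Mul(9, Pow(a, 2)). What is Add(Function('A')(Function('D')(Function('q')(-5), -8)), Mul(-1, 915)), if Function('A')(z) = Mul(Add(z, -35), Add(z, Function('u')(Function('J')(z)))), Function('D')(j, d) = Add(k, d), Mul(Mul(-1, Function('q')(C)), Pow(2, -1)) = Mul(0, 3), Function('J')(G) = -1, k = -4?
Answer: -774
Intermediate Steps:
Function('q')(C) = 0 (Function('q')(C) = Mul(-2, Mul(0, 3)) = Mul(-2, 0) = 0)
Function('D')(j, d) = Add(-4, d)
Function('A')(z) = Mul(Add(-35, z), Add(9, z)) (Function('A')(z) = Mul(Add(z, -35), Add(z, Mul(9, Pow(-1, 2)))) = Mul(Add(-35, z), Add(z, Mul(9, 1))) = Mul(Add(-35, z), Add(z, 9)) = Mul(Add(-35, z), Add(9, z)))
Add(Function('A')(Function('D')(Function('q')(-5), -8)), Mul(-1, 915)) = Add(Add(-315, Pow(Add(-4, -8), 2), Mul(-26, Add(-4, -8))), Mul(-1, 915)) = Add(Add(-315, Pow(-12, 2), Mul(-26, -12)), -915) = Add(Add(-315, 144, 312), -915) = Add(141, -915) = -774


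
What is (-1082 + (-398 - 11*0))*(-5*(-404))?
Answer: -2989600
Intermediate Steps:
(-1082 + (-398 - 11*0))*(-5*(-404)) = (-1082 + (-398 + 0))*2020 = (-1082 - 398)*2020 = -1480*2020 = -2989600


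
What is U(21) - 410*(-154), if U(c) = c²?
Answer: 63581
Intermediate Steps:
U(21) - 410*(-154) = 21² - 410*(-154) = 441 + 63140 = 63581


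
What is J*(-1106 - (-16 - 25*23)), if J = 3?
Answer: -1545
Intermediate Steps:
J*(-1106 - (-16 - 25*23)) = 3*(-1106 - (-16 - 25*23)) = 3*(-1106 - (-16 - 575)) = 3*(-1106 - 1*(-591)) = 3*(-1106 + 591) = 3*(-515) = -1545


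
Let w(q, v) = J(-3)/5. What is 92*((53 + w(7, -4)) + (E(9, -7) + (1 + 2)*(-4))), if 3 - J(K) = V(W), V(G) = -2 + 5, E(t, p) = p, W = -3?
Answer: 3128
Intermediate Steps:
V(G) = 3
J(K) = 0 (J(K) = 3 - 1*3 = 3 - 3 = 0)
w(q, v) = 0 (w(q, v) = 0/5 = 0*(⅕) = 0)
92*((53 + w(7, -4)) + (E(9, -7) + (1 + 2)*(-4))) = 92*((53 + 0) + (-7 + (1 + 2)*(-4))) = 92*(53 + (-7 + 3*(-4))) = 92*(53 + (-7 - 12)) = 92*(53 - 19) = 92*34 = 3128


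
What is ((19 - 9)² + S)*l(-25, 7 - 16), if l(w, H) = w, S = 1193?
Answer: -32325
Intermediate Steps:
((19 - 9)² + S)*l(-25, 7 - 16) = ((19 - 9)² + 1193)*(-25) = (10² + 1193)*(-25) = (100 + 1193)*(-25) = 1293*(-25) = -32325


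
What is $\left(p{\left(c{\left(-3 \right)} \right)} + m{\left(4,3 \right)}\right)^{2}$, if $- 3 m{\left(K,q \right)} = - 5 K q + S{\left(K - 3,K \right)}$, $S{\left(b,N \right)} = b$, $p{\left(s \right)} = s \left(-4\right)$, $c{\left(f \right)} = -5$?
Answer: $\frac{14161}{9} \approx 1573.4$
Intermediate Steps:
$p{\left(s \right)} = - 4 s$
$m{\left(K,q \right)} = 1 - \frac{K}{3} + \frac{5 K q}{3}$ ($m{\left(K,q \right)} = - \frac{- 5 K q + \left(K - 3\right)}{3} = - \frac{- 5 K q + \left(-3 + K\right)}{3} = - \frac{-3 + K - 5 K q}{3} = 1 - \frac{K}{3} + \frac{5 K q}{3}$)
$\left(p{\left(c{\left(-3 \right)} \right)} + m{\left(4,3 \right)}\right)^{2} = \left(\left(-4\right) \left(-5\right) + \left(1 - \frac{4}{3} + \frac{5}{3} \cdot 4 \cdot 3\right)\right)^{2} = \left(20 + \left(1 - \frac{4}{3} + 20\right)\right)^{2} = \left(20 + \frac{59}{3}\right)^{2} = \left(\frac{119}{3}\right)^{2} = \frac{14161}{9}$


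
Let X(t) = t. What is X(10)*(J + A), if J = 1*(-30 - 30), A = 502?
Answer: 4420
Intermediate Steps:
J = -60 (J = 1*(-60) = -60)
X(10)*(J + A) = 10*(-60 + 502) = 10*442 = 4420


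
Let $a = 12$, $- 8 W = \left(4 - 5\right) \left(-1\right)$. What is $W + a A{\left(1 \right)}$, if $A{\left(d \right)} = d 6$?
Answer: $\frac{575}{8} \approx 71.875$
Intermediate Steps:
$A{\left(d \right)} = 6 d$
$W = - \frac{1}{8}$ ($W = - \frac{\left(4 - 5\right) \left(-1\right)}{8} = - \frac{\left(-1\right) \left(-1\right)}{8} = \left(- \frac{1}{8}\right) 1 = - \frac{1}{8} \approx -0.125$)
$W + a A{\left(1 \right)} = - \frac{1}{8} + 12 \cdot 6 \cdot 1 = - \frac{1}{8} + 12 \cdot 6 = - \frac{1}{8} + 72 = \frac{575}{8}$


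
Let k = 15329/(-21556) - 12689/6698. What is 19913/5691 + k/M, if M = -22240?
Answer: 1880703872624389/537474382730880 ≈ 3.4991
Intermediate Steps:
k = -11064639/4246532 (k = 15329*(-1/21556) - 12689*1/6698 = -15329/21556 - 12689/6698 = -11064639/4246532 ≈ -2.6056)
19913/5691 + k/M = 19913/5691 - 11064639/4246532/(-22240) = 19913*(1/5691) - 11064639/4246532*(-1/22240) = 19913/5691 + 11064639/94442871680 = 1880703872624389/537474382730880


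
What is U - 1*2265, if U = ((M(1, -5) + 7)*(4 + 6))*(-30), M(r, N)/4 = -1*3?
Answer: -765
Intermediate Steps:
M(r, N) = -12 (M(r, N) = 4*(-1*3) = 4*(-3) = -12)
U = 1500 (U = ((-12 + 7)*(4 + 6))*(-30) = -5*10*(-30) = -50*(-30) = 1500)
U - 1*2265 = 1500 - 1*2265 = 1500 - 2265 = -765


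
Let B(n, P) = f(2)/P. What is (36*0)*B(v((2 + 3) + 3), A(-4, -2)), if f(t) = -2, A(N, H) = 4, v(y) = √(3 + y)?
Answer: 0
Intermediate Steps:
B(n, P) = -2/P
(36*0)*B(v((2 + 3) + 3), A(-4, -2)) = (36*0)*(-2/4) = 0*(-2*¼) = 0*(-½) = 0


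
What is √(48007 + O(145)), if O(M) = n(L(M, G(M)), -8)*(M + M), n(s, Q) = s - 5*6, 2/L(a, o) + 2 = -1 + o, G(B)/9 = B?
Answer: √16658534697/651 ≈ 198.26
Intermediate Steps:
G(B) = 9*B
L(a, o) = 2/(-3 + o) (L(a, o) = 2/(-2 + (-1 + o)) = 2/(-3 + o))
n(s, Q) = -30 + s (n(s, Q) = s - 30 = -30 + s)
O(M) = 2*M*(-30 + 2/(-3 + 9*M)) (O(M) = (-30 + 2/(-3 + 9*M))*(M + M) = (-30 + 2/(-3 + 9*M))*(2*M) = 2*M*(-30 + 2/(-3 + 9*M)))
√(48007 + O(145)) = √(48007 + (4/3)*145*(46 - 135*145)/(-1 + 3*145)) = √(48007 + (4/3)*145*(46 - 19575)/(-1 + 435)) = √(48007 + (4/3)*145*(-19529)/434) = √(48007 + (4/3)*145*(1/434)*(-19529)) = √(48007 - 5663410/651) = √(25589147/651) = √16658534697/651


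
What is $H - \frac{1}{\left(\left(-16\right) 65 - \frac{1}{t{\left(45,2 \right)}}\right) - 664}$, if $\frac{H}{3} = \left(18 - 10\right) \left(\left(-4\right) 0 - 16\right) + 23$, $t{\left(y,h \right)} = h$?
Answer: $- \frac{1073833}{3409} \approx -315.0$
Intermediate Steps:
$H = -315$ ($H = 3 \left(\left(18 - 10\right) \left(\left(-4\right) 0 - 16\right) + 23\right) = 3 \left(8 \left(0 - 16\right) + 23\right) = 3 \left(8 \left(-16\right) + 23\right) = 3 \left(-128 + 23\right) = 3 \left(-105\right) = -315$)
$H - \frac{1}{\left(\left(-16\right) 65 - \frac{1}{t{\left(45,2 \right)}}\right) - 664} = -315 - \frac{1}{\left(\left(-16\right) 65 - \frac{1}{2}\right) - 664} = -315 - \frac{1}{\left(-1040 - \frac{1}{2}\right) - 664} = -315 - \frac{1}{- \frac{2081}{2} - 664} = -315 - \frac{1}{- \frac{3409}{2}} = -315 - - \frac{2}{3409} = -315 + \frac{2}{3409} = - \frac{1073833}{3409}$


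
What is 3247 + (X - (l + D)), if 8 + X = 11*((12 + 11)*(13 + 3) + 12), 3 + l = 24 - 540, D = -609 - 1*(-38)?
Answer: 8509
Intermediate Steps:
D = -571 (D = -609 + 38 = -571)
l = -519 (l = -3 + (24 - 540) = -3 - 516 = -519)
X = 4172 (X = -8 + 11*((12 + 11)*(13 + 3) + 12) = -8 + 11*(23*16 + 12) = -8 + 11*(368 + 12) = -8 + 11*380 = -8 + 4180 = 4172)
3247 + (X - (l + D)) = 3247 + (4172 - (-519 - 571)) = 3247 + (4172 - 1*(-1090)) = 3247 + (4172 + 1090) = 3247 + 5262 = 8509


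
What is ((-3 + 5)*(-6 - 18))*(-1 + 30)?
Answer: -1392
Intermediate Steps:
((-3 + 5)*(-6 - 18))*(-1 + 30) = (2*(-24))*29 = -48*29 = -1392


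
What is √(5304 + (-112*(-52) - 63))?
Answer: √11065 ≈ 105.19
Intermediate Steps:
√(5304 + (-112*(-52) - 63)) = √(5304 + (5824 - 63)) = √(5304 + 5761) = √11065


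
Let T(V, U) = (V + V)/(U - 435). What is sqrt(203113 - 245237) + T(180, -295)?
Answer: -36/73 + 2*I*sqrt(10531) ≈ -0.49315 + 205.24*I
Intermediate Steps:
T(V, U) = 2*V/(-435 + U) (T(V, U) = (2*V)/(-435 + U) = 2*V/(-435 + U))
sqrt(203113 - 245237) + T(180, -295) = sqrt(203113 - 245237) + 2*180/(-435 - 295) = sqrt(-42124) + 2*180/(-730) = 2*I*sqrt(10531) + 2*180*(-1/730) = 2*I*sqrt(10531) - 36/73 = -36/73 + 2*I*sqrt(10531)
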